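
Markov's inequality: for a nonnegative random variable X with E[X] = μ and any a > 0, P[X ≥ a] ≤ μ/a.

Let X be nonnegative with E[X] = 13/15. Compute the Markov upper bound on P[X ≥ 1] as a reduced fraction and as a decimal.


μ = E[X] = 13/15, a = 1.
Markov: P[X ≥ 1] ≤ μ/a = (13/15)/1 = 13/15.
Numerically: ≈ 0.866667.
(Since a = 1 > μ = 0.866667, the bound 13/15 is < 1 and informative.)

P[X ≥ 1] ≤ 13/15 ≈ 0.866667.


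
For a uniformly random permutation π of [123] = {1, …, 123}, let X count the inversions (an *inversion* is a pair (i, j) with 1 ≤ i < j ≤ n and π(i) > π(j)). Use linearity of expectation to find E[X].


Write X = Σ X_I over the C(123, 2) = 7503 pairs i < j, with X_I the indicator of one inversion.
There are 7503 indicators.
For each fixed pair i < j, the values π(i) and π(j) are two distinct elements of {1, …, 123} in uniformly random order; by symmetry P[π(i) > π(j)] = 1/2.
By linearity: E[X] = 7503 · (1/2) = C(123, 2) · (1/2) = 7503/2 = 7503/2 ≈ 3751.500000.

E[X] = 7503/2 = 3751.500000.


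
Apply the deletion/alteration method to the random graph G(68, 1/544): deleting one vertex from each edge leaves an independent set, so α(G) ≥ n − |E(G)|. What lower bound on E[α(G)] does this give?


E[|E(G)|] = C(68, 2)·p = 2278 · (1/544) = 67/16.
E[α(G)] ≥ n − E[|E(G)|] = 68 − 67/16 = 1021/16.
Numerically: ≈ 63.812.
(This is only a lower bound; the true E[α(G)] may be larger.)

E[α(G)] ≥ 1021/16 ≈ 63.812.


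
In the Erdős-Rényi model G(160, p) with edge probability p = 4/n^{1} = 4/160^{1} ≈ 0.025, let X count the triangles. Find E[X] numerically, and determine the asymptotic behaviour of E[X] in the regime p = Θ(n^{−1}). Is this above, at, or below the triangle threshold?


Number of potential triangles: C(160, 3) = 669920.
Each occurs with probability p³ ≈ (0.025)³ ≈ 1.56250e-05.
By linearity: E[X] = C(160, 3)·p³ ≈ 669920 · 1.56250e-05 ≈ 10.468.
Here α = 1, so p = 4/n is exactly at the triangle threshold p ~ 1/n. Asymptotically E[X] → c³/6 = 4³/6 = 32/3 ≈ 10.667, a bounded constant. In this regime the triangle count is asymptotically Poisson(c³/6).

E[X] ≈ 10.468; in regime p = Θ(1/n^{1}) E[X] stays bounded (at the triangle threshold p ~ 1/n).


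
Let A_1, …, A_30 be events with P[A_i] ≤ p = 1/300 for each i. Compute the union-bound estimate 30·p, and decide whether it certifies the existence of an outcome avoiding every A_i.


Union bound: P[∪_{i=1}^{30} A_i] ≤ Σ_i P[A_i] ≤ 30·p = 30·(1/300) = 1/10.
Numerically: 1/10 ≈ 0.1000.
Is 1/10 < 1? YES.
Since P[∪ A_i] ≤ 1/10 < 1, the complement has P[∩ A_i^c] ≥ 1 − 1/10 = 9/10 > 0, so some outcome avoids every A_i.

30·p = 1/10 ≈ 0.1000; existence CERTIFIED by the union bound.


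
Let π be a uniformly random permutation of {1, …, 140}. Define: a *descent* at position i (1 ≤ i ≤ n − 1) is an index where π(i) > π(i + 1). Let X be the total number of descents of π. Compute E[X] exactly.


Write X = Σ X_I over i = 1, …, 139, with X_I the indicator of one descent.
There are 139 indicators.
For each fixed i, the pair (π(i), π(i+1)) is a uniformly random ordered pair of distinct values from {1, …, 140}; by symmetry P[π(i) > π(i+1)] = 1/2.
By linearity: E[X] = 139 · (1/2) = (140 − 1) · (1/2) = 139/2 ≈ 69.500.

E[X] = 139/2 = 69.500.


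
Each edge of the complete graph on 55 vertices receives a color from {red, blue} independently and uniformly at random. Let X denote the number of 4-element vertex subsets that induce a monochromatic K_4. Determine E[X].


Let X = Σ_S X_S over the C(55, 4) = 341055 subsets S of size 4, where X_S = 1 if the K_4 on S is monochromatic.
For a fixed S, the K_4 on S has C(4, 2) = 6 edges. P[all 6 edges red] = (1/2)^6, and likewise for blue, so P[monochromatic] = 2·(1/2)^6 = 2^{1 − 6} = 1/32.
Summing: E[X] = C(55, 4) · 2^{1 − 6} = 341055 · 1/32 = 341055/32.
Numerically: E[X] ≈ 10657.96875.

E[X] = C(55,4)·2^(1−C(4,2)) = 341055/32 ≈ 10657.96875.


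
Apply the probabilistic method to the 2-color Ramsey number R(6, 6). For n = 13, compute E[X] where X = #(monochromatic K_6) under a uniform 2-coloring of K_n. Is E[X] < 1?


E[X] = C(13, 6) · 2^{1 − 15} = 1716 · 2^{−14} = 1716/16384.
As a reduced fraction: E[X] = 429/4096 ≈ 0.104736.
Is E[X] < 1? YES.
Since E[X] < 1, there exists a 2-coloring of K_{13} with no monochromatic K_6; hence R(6, 6) > 13.

E[X] = 429/4096 ≈ 0.104736; E[X] < 1, so R(6, 6) > 13.


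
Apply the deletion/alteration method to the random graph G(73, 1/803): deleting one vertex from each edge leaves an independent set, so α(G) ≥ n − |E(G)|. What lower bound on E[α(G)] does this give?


E[|E(G)|] = C(73, 2)·p = 2628 · (1/803) = 36/11.
E[α(G)] ≥ n − E[|E(G)|] = 73 − 36/11 = 767/11.
Numerically: ≈ 69.72727.
(This is only a lower bound; the true E[α(G)] may be larger.)

E[α(G)] ≥ 767/11 ≈ 69.72727.


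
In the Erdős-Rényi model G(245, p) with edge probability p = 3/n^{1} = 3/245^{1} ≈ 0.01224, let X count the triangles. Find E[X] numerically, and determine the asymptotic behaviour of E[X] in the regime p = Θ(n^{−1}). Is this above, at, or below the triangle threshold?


Number of potential triangles: C(245, 3) = 2421090.
Each occurs with probability p³ ≈ (0.01224)³ ≈ 1.835970e-06.
By linearity: E[X] = C(245, 3)·p³ ≈ 2421090 · 1.835970e-06 ≈ 4.4450.
Here α = 1, so p = 3/n is exactly at the triangle threshold p ~ 1/n. Asymptotically E[X] → c³/6 = 3³/6 = 9/2 ≈ 4.5000, a bounded constant. In this regime the triangle count is asymptotically Poisson(c³/6).

E[X] ≈ 4.4450; in regime p = Θ(1/n^{1}) E[X] stays bounded (at the triangle threshold p ~ 1/n).


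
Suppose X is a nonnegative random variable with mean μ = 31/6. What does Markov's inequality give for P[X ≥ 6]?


μ = E[X] = 31/6, a = 6.
Markov: P[X ≥ 6] ≤ μ/a = (31/6)/6 = 31/36.
Numerically: ≈ 0.861111.
(Since a = 6 > μ = 5.166667, the bound 31/36 is < 1 and informative.)

P[X ≥ 6] ≤ 31/36 ≈ 0.861111.


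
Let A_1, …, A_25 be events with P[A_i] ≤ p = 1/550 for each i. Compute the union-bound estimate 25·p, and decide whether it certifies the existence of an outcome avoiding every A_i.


Union bound: P[∪_{i=1}^{25} A_i] ≤ Σ_i P[A_i] ≤ 25·p = 25·(1/550) = 1/22.
Numerically: 1/22 ≈ 0.04545.
Is 1/22 < 1? YES.
Since P[∪ A_i] ≤ 1/22 < 1, the complement has P[∩ A_i^c] ≥ 1 − 1/22 = 21/22 > 0, so some outcome avoids every A_i.

25·p = 1/22 ≈ 0.04545; existence CERTIFIED by the union bound.


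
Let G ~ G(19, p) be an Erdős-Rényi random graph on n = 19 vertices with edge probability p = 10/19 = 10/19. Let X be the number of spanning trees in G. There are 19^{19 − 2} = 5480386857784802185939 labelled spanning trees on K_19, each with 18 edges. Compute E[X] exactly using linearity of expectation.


K_19 has 19^{19 − 2} = 5480386857784802185939 labelled spanning trees.
For each such spanning tree H, let X_H = 1 if all 18 edges of H are present in G. Then P[X_H = 1] = p^{18} = (10/19)^{18} = 1000000000000000000/104127350297911241532841.
Summing the indicators: E[X] = Σ_H E[X_H] = 5480386857784802185939 · p^{18} = 5480386857784802185939 · 1000000000000000000/104127350297911241532841 = 1000000000000000000/19.
Numerically: E[X] ≈ 5.26e+16.

E[X] = 5480386857784802185939 · (10/19)^{18} = 1000000000000000000/19 ≈ 5.26e+16.


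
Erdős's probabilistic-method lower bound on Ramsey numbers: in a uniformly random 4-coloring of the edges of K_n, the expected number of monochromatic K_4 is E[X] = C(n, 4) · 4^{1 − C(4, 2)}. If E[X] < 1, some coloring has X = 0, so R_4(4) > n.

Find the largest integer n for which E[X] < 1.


We need C(n, 4) · 4^{1 − 6} < 1, i.e. C(n, 4) < 4^{6 − 1} = 1024.
Check values of n near the boundary:
  n = 11: C(11, 4) = 330; 330 < 1024? YES
  n = 12: C(12, 4) = 495; 495 < 1024? YES
  n = 13: C(13, 4) = 715; 715 < 1024? YES
  n = 14: C(14, 4) = 1001; 1001 < 1024? YES
  n = 15: C(15, 4) = 1365; 1365 < 1024? NO
The largest n with C(n, 4) < 1024 is n = 14 (where E[X] = 1001/1024 ≈ 0.977539). Hence R_4(4) > 14, i.e. R_4(4) ≥ 15.

Largest n = 14; hence R_4(4) > 14.


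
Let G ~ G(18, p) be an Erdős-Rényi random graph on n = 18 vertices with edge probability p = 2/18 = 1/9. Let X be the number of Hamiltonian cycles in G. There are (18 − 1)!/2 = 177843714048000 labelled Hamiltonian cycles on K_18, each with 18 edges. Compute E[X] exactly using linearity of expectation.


K_18 has (18 − 1)!/2 = 177843714048000 labelled Hamiltonian cycles.
For each such Hamiltonian cycle H, let X_H = 1 if all 18 edges of H are present in G. Then P[X_H = 1] = p^{18} = (1/9)^{18} = 1/150094635296999121.
Summing the indicators: E[X] = Σ_H E[X_H] = 177843714048000 · p^{18} = 177843714048000 · 1/150094635296999121 = 243955712000/205891132094649.
Numerically: E[X] ≈ 0.00118488.

E[X] = 177843714048000 · (1/9)^{18} = 243955712000/205891132094649 ≈ 0.00118488.


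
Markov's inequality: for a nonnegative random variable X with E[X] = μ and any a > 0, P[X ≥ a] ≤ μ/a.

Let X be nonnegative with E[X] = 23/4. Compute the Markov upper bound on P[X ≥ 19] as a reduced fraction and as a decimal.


μ = E[X] = 23/4, a = 19.
Markov: P[X ≥ 19] ≤ μ/a = (23/4)/19 = 23/76.
Numerically: ≈ 0.302632.
(Since a = 19 > μ = 5.750000, the bound 23/76 is < 1 and informative.)

P[X ≥ 19] ≤ 23/76 ≈ 0.302632.


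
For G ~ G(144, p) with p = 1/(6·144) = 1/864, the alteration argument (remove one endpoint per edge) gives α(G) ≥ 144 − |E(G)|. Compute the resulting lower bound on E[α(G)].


E[|E(G)|] = C(144, 2)·p = 10296 · (1/864) = 143/12.
E[α(G)] ≥ n − E[|E(G)|] = 144 − 143/12 = 1585/12.
Numerically: ≈ 132.083333.
(This is only a lower bound; the true E[α(G)] may be larger.)

E[α(G)] ≥ 1585/12 ≈ 132.083333.


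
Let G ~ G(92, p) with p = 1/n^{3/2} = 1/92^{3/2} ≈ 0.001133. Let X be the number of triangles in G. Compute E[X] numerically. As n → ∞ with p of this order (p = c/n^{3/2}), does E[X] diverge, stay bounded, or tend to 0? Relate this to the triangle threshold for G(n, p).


Number of potential triangles: C(92, 3) = 125580.
Each occurs with probability p³ ≈ (0.001133)³ ≈ 1.455308e-09.
By linearity: E[X] = C(92, 3)·p³ ≈ 125580 · 1.455308e-09 ≈ 0.0002.
Since α = 3/2 > 1, p = c/n^{3/2} = o(1/n) is below the triangle threshold p ~ 1/n. Asymptotically E[X] ~ (c³/6)·n^{3(1−α)} = (1³/6)·n^{-1.5} → 0, so by Markov's inequality G has no triangles w.h.p.

E[X] ≈ 0.0002; in regime p = Θ(1/n^{3/2}) E[X] tends to 0 (below the triangle threshold p ~ 1/n).


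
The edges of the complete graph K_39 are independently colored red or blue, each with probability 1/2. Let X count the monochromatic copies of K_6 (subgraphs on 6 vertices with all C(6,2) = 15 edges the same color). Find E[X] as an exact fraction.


Let X = Σ_S X_S over the C(39, 6) = 3262623 subsets S of size 6, where X_S = 1 if the K_6 on S is monochromatic.
For a fixed S, the K_6 on S has C(6, 2) = 15 edges. P[all 15 edges red] = (1/2)^15, and likewise for blue, so P[monochromatic] = 2·(1/2)^15 = 2^{1 − 15} = 1/16384.
By linearity: E[X] = C(39, 6) · 2^{1 − 15} = 3262623 · 1/16384 = 3262623/16384.
Numerically: E[X] ≈ 199.1347.

E[X] = C(39,6)·2^(1−C(6,2)) = 3262623/16384 ≈ 199.1347.


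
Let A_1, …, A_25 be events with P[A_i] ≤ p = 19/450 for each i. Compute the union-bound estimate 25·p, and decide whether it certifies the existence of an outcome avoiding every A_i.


Union bound: P[∪_{i=1}^{25} A_i] ≤ Σ_i P[A_i] ≤ 25·p = 25·(19/450) = 19/18.
Numerically: 19/18 ≈ 1.05556.
Is 19/18 < 1? NO.
Since the bound 19/18 is ≥ 1, the union bound is uninformative here; it does NOT by itself certify existence.

25·p = 19/18 ≈ 1.05556; existence NOT certified by the union bound.


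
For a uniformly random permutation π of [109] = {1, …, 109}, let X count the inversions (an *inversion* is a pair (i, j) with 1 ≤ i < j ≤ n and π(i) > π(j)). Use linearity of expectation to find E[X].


Write X = Σ X_I over the C(109, 2) = 5886 pairs i < j, with X_I the indicator of one inversion.
There are 5886 indicators.
For each fixed pair i < j, the values π(i) and π(j) are two distinct elements of {1, …, 109} in uniformly random order; by symmetry P[π(i) > π(j)] = 1/2.
By linearity: E[X] = 5886 · (1/2) = C(109, 2) · (1/2) = 5886/2 = 2943 ≈ 2943.0000.

E[X] = 2943 = 2943.0000.


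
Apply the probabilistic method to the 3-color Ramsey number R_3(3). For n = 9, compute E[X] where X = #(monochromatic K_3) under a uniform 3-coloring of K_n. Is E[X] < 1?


E[X] = C(9, 3) · 3^{1 − 3} = 84 · 3^{−2} = 84/9.
As a reduced fraction: E[X] = 28/3 ≈ 9.3333333.
Is E[X] < 1? NO.
Since E[X] ≥ 1, the first-moment bound is inconclusive at n = 9; it does NOT by itself certify R_3(3) > 9.

E[X] = 28/3 ≈ 9.3333333; E[X] ≥ 1; first-moment method inconclusive here.


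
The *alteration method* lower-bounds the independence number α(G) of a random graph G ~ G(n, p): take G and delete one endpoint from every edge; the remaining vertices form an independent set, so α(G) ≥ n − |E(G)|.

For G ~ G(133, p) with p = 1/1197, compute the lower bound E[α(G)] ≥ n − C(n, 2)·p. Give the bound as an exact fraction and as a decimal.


E[|E(G)|] = C(133, 2)·p = 8778 · (1/1197) = 22/3.
E[α(G)] ≥ n − E[|E(G)|] = 133 − 22/3 = 377/3.
Numerically: ≈ 125.667.
(This is only a lower bound; the true E[α(G)] may be larger.)

E[α(G)] ≥ 377/3 ≈ 125.667.


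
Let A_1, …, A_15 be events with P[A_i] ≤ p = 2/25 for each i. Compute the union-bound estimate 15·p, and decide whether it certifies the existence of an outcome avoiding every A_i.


Union bound: P[∪_{i=1}^{15} A_i] ≤ Σ_i P[A_i] ≤ 15·p = 15·(2/25) = 6/5.
Numerically: 6/5 ≈ 1.2000000.
Is 6/5 < 1? NO.
Since the bound 6/5 is ≥ 1, the union bound is uninformative here; it does NOT by itself certify existence.

15·p = 6/5 ≈ 1.2000000; existence NOT certified by the union bound.


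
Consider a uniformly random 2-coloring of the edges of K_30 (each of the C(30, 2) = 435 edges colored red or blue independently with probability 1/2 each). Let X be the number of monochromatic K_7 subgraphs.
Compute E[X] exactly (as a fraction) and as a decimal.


Let X = Σ_S X_S over the C(30, 7) = 2035800 subsets S of size 7, where X_S = 1 if the K_7 on S is monochromatic.
For a fixed S, the K_7 on S has C(7, 2) = 21 edges. P[all 21 edges red] = (1/2)^21, and likewise for blue, so P[monochromatic] = 2·(1/2)^21 = 2^{1 − 21} = 1/1048576.
By linearity of expectation: E[X] = C(30, 7) · 2^{1 − 21} = 2035800 · 1/1048576 = 254475/131072.
Numerically: E[X] ≈ 1.941490.

E[X] = C(30,7)·2^(1−C(7,2)) = 254475/131072 ≈ 1.941490.


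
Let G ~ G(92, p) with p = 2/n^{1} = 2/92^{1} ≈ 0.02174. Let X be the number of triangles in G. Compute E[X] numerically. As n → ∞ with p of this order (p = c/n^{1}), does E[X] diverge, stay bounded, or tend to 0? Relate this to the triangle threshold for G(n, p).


Number of potential triangles: C(92, 3) = 125580.
Each occurs with probability p³ ≈ (0.02174)³ ≈ 1.027369e-05.
By linearity: E[X] = C(92, 3)·p³ ≈ 125580 · 1.027369e-05 ≈ 1.2902.
Here α = 1, so p = 2/n is exactly at the triangle threshold p ~ 1/n. Asymptotically E[X] → c³/6 = 2³/6 = 4/3 ≈ 1.3333, a bounded constant. In this regime the triangle count is asymptotically Poisson(c³/6).

E[X] ≈ 1.2902; in regime p = Θ(1/n^{1}) E[X] stays bounded (at the triangle threshold p ~ 1/n).


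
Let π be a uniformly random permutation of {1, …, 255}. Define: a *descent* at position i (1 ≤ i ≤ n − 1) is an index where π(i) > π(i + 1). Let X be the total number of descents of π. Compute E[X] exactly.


Write X = Σ X_I over i = 1, …, 254, with X_I the indicator of one descent.
There are 254 indicators.
For each fixed i, the pair (π(i), π(i+1)) is a uniformly random ordered pair of distinct values from {1, …, 255}; by symmetry P[π(i) > π(i+1)] = 1/2.
By linearity: E[X] = 254 · (1/2) = (255 − 1) · (1/2) = 127 ≈ 127.000.

E[X] = 127 = 127.000.


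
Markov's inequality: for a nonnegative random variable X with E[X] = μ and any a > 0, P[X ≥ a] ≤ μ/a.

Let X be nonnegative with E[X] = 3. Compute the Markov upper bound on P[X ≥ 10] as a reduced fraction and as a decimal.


μ = E[X] = 3, a = 10.
Markov: P[X ≥ 10] ≤ μ/a = (3)/10 = 3/10.
Numerically: ≈ 0.300.
(Since a = 10 > μ = 3.000, the bound 3/10 is < 1 and informative.)

P[X ≥ 10] ≤ 3/10 ≈ 0.300.


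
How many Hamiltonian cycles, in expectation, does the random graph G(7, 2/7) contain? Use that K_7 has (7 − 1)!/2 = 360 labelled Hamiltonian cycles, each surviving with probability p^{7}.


K_7 has (7 − 1)!/2 = 360 labelled Hamiltonian cycles.
For each such Hamiltonian cycle H, let X_H = 1 if all 7 edges of H are present in G. Then P[X_H = 1] = p^{7} = (2/7)^{7} = 128/823543.
By linearity of expectation: E[X] = Σ_H E[X_H] = 360 · p^{7} = 360 · 128/823543 = 46080/823543.
Numerically: E[X] ≈ 0.0559534.

E[X] = 360 · (2/7)^{7} = 46080/823543 ≈ 0.0559534.


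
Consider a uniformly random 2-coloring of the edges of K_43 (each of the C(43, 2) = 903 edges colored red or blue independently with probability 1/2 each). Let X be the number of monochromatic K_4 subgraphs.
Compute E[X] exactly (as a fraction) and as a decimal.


Let X = Σ_S X_S over the C(43, 4) = 123410 subsets S of size 4, where X_S = 1 if the K_4 on S is monochromatic.
For a fixed S, the K_4 on S has C(4, 2) = 6 edges. P[all 6 edges red] = (1/2)^6, and likewise for blue, so P[monochromatic] = 2·(1/2)^6 = 2^{1 − 6} = 1/32.
By linearity of expectation: E[X] = C(43, 4) · 2^{1 − 6} = 123410 · 1/32 = 61705/16.
Numerically: E[X] ≈ 3856.56250.

E[X] = C(43,4)·2^(1−C(4,2)) = 61705/16 ≈ 3856.56250.


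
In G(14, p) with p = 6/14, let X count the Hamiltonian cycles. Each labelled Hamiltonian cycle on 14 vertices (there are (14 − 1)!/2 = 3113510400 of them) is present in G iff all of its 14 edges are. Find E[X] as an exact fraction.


K_14 has (14 − 1)!/2 = 3113510400 labelled Hamiltonian cycles.
For each such Hamiltonian cycle H, let X_H = 1 if all 14 edges of H are present in G. Then P[X_H = 1] = p^{14} = (3/7)^{14} = 4782969/678223072849.
Summing the indicators: E[X] = Σ_H E[X_H] = 3113510400 · p^{14} = 3113510400 · 4782969/678223072849 = 2127403389196800/96889010407.
Numerically: E[X] ≈ 2.196e+04.

E[X] = 3113510400 · (3/7)^{14} = 2127403389196800/96889010407 ≈ 2.196e+04.


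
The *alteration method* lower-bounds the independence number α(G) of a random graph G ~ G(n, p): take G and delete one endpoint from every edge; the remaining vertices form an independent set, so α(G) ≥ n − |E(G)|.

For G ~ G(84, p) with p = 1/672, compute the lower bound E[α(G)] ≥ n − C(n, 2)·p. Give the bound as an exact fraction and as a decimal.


E[|E(G)|] = C(84, 2)·p = 3486 · (1/672) = 83/16.
E[α(G)] ≥ n − E[|E(G)|] = 84 − 83/16 = 1261/16.
Numerically: ≈ 78.812500.
(This is only a lower bound; the true E[α(G)] may be larger.)

E[α(G)] ≥ 1261/16 ≈ 78.812500.


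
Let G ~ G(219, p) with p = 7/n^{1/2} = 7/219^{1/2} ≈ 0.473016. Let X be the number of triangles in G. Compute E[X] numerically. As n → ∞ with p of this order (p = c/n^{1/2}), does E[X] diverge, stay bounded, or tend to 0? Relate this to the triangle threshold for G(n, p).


Number of potential triangles: C(219, 3) = 1726669.
Each occurs with probability p³ ≈ (0.473016)³ ≈ 1.05834667e-01.
By linearity: E[X] = C(219, 3)·p³ ≈ 1726669 · 1.05834667e-01 ≈ 182741.438682.
Since α = 1/2 < 1, p = c/n^{1/2} ≫ 1/n is above the triangle threshold p ~ 1/n. Asymptotically E[X] ~ (c³/6)·n^{3(1−α)} = (7³/6)·n^{1.5} → ∞; triangles are abundant w.h.p.

E[X] ≈ 182741.438682; in regime p = Θ(1/n^{1/2}) E[X] diverges (above the triangle threshold p ~ 1/n).


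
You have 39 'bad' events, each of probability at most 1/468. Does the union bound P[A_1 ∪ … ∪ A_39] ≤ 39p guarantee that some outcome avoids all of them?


Union bound: P[∪_{i=1}^{39} A_i] ≤ Σ_i P[A_i] ≤ 39·p = 39·(1/468) = 1/12.
Numerically: 1/12 ≈ 0.0833.
Is 1/12 < 1? YES.
Since P[∪ A_i] ≤ 1/12 < 1, the complement has P[∩ A_i^c] ≥ 1 − 1/12 = 11/12 > 0, so some outcome avoids every A_i.

39·p = 1/12 ≈ 0.0833; existence CERTIFIED by the union bound.


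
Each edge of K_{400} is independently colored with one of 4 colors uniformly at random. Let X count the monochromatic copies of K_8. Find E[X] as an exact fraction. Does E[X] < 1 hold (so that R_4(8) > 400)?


E[X] = C(400, 8) · 4^{1 − 28} = 15148408086508950 · 4^{−27} = 15148408086508950/18014398509481984.
As a reduced fraction: E[X] = 7574204043254475/9007199254740992 ≈ 0.8409056.
Is E[X] < 1? YES.
Since E[X] < 1, there exists a 4-coloring of K_{400} with no monochromatic K_8; hence R_4(8) > 400.

E[X] = 7574204043254475/9007199254740992 ≈ 0.8409056; E[X] < 1, so R_4(8) > 400.


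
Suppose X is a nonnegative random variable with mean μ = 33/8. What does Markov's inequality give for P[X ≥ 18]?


μ = E[X] = 33/8, a = 18.
Markov: P[X ≥ 18] ≤ μ/a = (33/8)/18 = 11/48.
Numerically: ≈ 0.2292.
(Since a = 18 > μ = 4.1250, the bound 11/48 is < 1 and informative.)

P[X ≥ 18] ≤ 11/48 ≈ 0.2292.


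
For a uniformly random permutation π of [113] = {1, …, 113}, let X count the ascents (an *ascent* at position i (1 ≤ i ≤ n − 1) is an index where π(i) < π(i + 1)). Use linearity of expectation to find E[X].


Write X = Σ X_I over i = 1, …, 112, with X_I the indicator of one ascent.
There are 112 indicators.
For each fixed i, the pair (π(i), π(i+1)) is a uniformly random ordered pair of distinct values from {1, …, 113}; by symmetry P[π(i) < π(i+1)] = 1/2.
By linearity: E[X] = 112 · (1/2) = (113 − 1) · (1/2) = 56 ≈ 56.000.

E[X] = 56 = 56.000.


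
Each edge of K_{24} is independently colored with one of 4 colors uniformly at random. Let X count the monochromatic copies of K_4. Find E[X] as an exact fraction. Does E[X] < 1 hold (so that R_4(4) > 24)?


E[X] = C(24, 4) · 4^{1 − 6} = 10626 · 4^{−5} = 10626/1024.
As a reduced fraction: E[X] = 5313/512 ≈ 10.377.
Is E[X] < 1? NO.
Since E[X] ≥ 1, the first-moment bound is inconclusive at n = 24; it does NOT by itself certify R_4(4) > 24.

E[X] = 5313/512 ≈ 10.377; E[X] ≥ 1; first-moment method inconclusive here.


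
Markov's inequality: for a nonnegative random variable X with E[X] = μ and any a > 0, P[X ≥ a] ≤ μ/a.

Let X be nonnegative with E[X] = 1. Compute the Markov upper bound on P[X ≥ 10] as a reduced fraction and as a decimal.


μ = E[X] = 1, a = 10.
Markov: P[X ≥ 10] ≤ μ/a = (1)/10 = 1/10.
Numerically: ≈ 0.100000.
(Since a = 10 > μ = 1.000000, the bound 1/10 is < 1 and informative.)

P[X ≥ 10] ≤ 1/10 ≈ 0.100000.


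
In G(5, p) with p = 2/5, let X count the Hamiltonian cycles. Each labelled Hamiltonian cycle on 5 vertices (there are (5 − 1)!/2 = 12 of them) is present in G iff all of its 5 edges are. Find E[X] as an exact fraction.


K_5 has (5 − 1)!/2 = 12 labelled Hamiltonian cycles.
For each such Hamiltonian cycle H, let X_H = 1 if all 5 edges of H are present in G. Then P[X_H = 1] = p^{5} = (2/5)^{5} = 32/3125.
By linearity of expectation: E[X] = Σ_H E[X_H] = 12 · p^{5} = 12 · 32/3125 = 384/3125.
Numerically: E[X] ≈ 0.12288.

E[X] = 12 · (2/5)^{5} = 384/3125 ≈ 0.12288.


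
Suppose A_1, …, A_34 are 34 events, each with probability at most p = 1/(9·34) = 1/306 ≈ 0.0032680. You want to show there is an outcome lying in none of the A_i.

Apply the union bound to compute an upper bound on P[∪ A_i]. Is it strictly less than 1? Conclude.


Union bound: P[∪_{i=1}^{34} A_i] ≤ Σ_i P[A_i] ≤ 34·p = 34·(1/306) = 1/9.
Numerically: 1/9 ≈ 0.1111111.
Is 1/9 < 1? YES.
Since P[∪ A_i] ≤ 1/9 < 1, the complement has P[∩ A_i^c] ≥ 1 − 1/9 = 8/9 > 0, so some outcome avoids every A_i.

34·p = 1/9 ≈ 0.1111111; existence CERTIFIED by the union bound.


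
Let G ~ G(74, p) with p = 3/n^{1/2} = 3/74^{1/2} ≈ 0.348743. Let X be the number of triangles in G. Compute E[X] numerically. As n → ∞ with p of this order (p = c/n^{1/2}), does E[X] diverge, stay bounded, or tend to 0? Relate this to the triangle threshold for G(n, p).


Number of potential triangles: C(74, 3) = 64824.
Each occurs with probability p³ ≈ (0.348743)³ ≈ 4.24146790e-02.
By linearity: E[X] = C(74, 3)·p³ ≈ 64824 · 4.24146790e-02 ≈ 2749.489152.
Since α = 1/2 < 1, p = c/n^{1/2} ≫ 1/n is above the triangle threshold p ~ 1/n. Asymptotically E[X] ~ (c³/6)·n^{3(1−α)} = (3³/6)·n^{1.5} → ∞; triangles are abundant w.h.p.

E[X] ≈ 2749.489152; in regime p = Θ(1/n^{1/2}) E[X] diverges (above the triangle threshold p ~ 1/n).


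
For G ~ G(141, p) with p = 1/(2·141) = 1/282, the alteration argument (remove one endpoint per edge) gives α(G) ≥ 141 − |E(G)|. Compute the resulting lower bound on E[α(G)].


E[|E(G)|] = C(141, 2)·p = 9870 · (1/282) = 35.
E[α(G)] ≥ n − E[|E(G)|] = 141 − 35 = 106.
Numerically: ≈ 106.000.
(This is only a lower bound; the true E[α(G)] may be larger.)

E[α(G)] ≥ 106 ≈ 106.000.


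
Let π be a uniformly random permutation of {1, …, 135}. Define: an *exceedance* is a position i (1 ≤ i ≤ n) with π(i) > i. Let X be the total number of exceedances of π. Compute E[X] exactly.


Write X = Σ_{i=1}^{135} X_i, where X_i = 1_{π(i) > i}.
For each fixed i, π(i) is uniform over {1, …, 135} (marginal of a uniform permutation), so P[π(i) > i] = (n − i)/n. Summing: Σ_{i=1}^{135} (n − i)/n = (0 + 1 + … + 134)/135 = 135(135 − 1)/(2·135) = (135 − 1)/2.
Hence E[X] = Σ_{i=1}^{135} (135 − i)/135 = 67 ≈ 67.00000.

E[X] = 67 = 67.00000.


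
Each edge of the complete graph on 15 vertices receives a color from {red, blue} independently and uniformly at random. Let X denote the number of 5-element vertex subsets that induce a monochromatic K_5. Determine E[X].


Let X = Σ_S X_S over the C(15, 5) = 3003 subsets S of size 5, where X_S = 1 if the K_5 on S is monochromatic.
For a fixed S, the K_5 on S has C(5, 2) = 10 edges. P[all 10 edges red] = (1/2)^10, and likewise for blue, so P[monochromatic] = 2·(1/2)^10 = 2^{1 − 10} = 1/512.
By linearity: E[X] = C(15, 5) · 2^{1 − 10} = 3003 · 1/512 = 3003/512.
Numerically: E[X] ≈ 5.86523.

E[X] = C(15,5)·2^(1−C(5,2)) = 3003/512 ≈ 5.86523.


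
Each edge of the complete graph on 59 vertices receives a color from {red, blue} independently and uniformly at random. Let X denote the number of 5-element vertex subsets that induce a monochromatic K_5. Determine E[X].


Let X = Σ_S X_S over the C(59, 5) = 5006386 subsets S of size 5, where X_S = 1 if the K_5 on S is monochromatic.
For a fixed S, the K_5 on S has C(5, 2) = 10 edges. P[all 10 edges red] = (1/2)^10, and likewise for blue, so P[monochromatic] = 2·(1/2)^10 = 2^{1 − 10} = 1/512.
Summing: E[X] = C(59, 5) · 2^{1 − 10} = 5006386 · 1/512 = 2503193/256.
Numerically: E[X] ≈ 9778.097656.

E[X] = C(59,5)·2^(1−C(5,2)) = 2503193/256 ≈ 9778.097656.


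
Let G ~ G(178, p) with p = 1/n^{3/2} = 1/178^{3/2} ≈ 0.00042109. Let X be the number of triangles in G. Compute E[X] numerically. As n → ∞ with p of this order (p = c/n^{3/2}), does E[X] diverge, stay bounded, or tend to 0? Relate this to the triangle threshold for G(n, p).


Number of potential triangles: C(178, 3) = 924176.
Each occurs with probability p³ ≈ (0.00042109)³ ≈ 7.4663783e-11.
By linearity: E[X] = C(178, 3)·p³ ≈ 924176 · 7.4663783e-11 ≈ 0.00007.
Since α = 3/2 > 1, p = c/n^{3/2} = o(1/n) is below the triangle threshold p ~ 1/n. Asymptotically E[X] ~ (c³/6)·n^{3(1−α)} = (1³/6)·n^{-1.5} → 0, so by Markov's inequality G has no triangles w.h.p.

E[X] ≈ 0.00007; in regime p = Θ(1/n^{3/2}) E[X] tends to 0 (below the triangle threshold p ~ 1/n).


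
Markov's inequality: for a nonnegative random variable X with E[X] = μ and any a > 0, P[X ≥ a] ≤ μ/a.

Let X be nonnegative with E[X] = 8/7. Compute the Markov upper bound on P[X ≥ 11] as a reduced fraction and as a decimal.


μ = E[X] = 8/7, a = 11.
Markov: P[X ≥ 11] ≤ μ/a = (8/7)/11 = 8/77.
Numerically: ≈ 0.1039.
(Since a = 11 > μ = 1.1429, the bound 8/77 is < 1 and informative.)

P[X ≥ 11] ≤ 8/77 ≈ 0.1039.


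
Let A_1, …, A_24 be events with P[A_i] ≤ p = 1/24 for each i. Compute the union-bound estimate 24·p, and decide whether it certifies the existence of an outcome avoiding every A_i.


Union bound: P[∪_{i=1}^{24} A_i] ≤ Σ_i P[A_i] ≤ 24·p = 24·(1/24) = 1.
Numerically: 1 ≈ 1.0000000.
Is 1 < 1? NO.
Since the bound 1 is ≥ 1, the union bound is uninformative here; it does NOT by itself certify existence.

24·p = 1 ≈ 1.0000000; existence NOT certified by the union bound.


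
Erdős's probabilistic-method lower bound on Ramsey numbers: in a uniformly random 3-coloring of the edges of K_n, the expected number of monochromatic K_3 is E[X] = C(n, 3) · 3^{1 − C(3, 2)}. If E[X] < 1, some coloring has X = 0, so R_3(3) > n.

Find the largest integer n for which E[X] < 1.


We need C(n, 3) · 3^{1 − 3} < 1, i.e. C(n, 3) < 3^{3 − 1} = 9.
Check values of n near the boundary:
  n = 3: C(3, 3) = 1; 1 < 9? YES
  n = 4: C(4, 3) = 4; 4 < 9? YES
  n = 5: C(5, 3) = 10; 10 < 9? NO
  n = 6: C(6, 3) = 20; 20 < 9? NO
The largest n with C(n, 3) < 9 is n = 4 (where E[X] = 4/9 ≈ 0.44444). Hence R_3(3) > 4, i.e. R_3(3) ≥ 5.

Largest n = 4; hence R_3(3) > 4.


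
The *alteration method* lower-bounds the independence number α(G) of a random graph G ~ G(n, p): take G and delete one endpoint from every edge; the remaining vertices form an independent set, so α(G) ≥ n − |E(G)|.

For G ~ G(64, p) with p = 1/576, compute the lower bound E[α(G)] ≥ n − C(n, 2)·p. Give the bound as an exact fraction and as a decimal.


E[|E(G)|] = C(64, 2)·p = 2016 · (1/576) = 7/2.
E[α(G)] ≥ n − E[|E(G)|] = 64 − 7/2 = 121/2.
Numerically: ≈ 60.50000.
(This is only a lower bound; the true E[α(G)] may be larger.)

E[α(G)] ≥ 121/2 ≈ 60.50000.


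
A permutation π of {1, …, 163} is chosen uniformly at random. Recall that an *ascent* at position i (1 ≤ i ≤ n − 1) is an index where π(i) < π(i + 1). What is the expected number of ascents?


Write X = Σ X_I over i = 1, …, 162, with X_I the indicator of one ascent.
There are 162 indicators.
For each fixed i, the pair (π(i), π(i+1)) is a uniformly random ordered pair of distinct values from {1, …, 163}; by symmetry P[π(i) < π(i+1)] = 1/2.
By linearity: E[X] = 162 · (1/2) = (163 − 1) · (1/2) = 81 ≈ 81.000.

E[X] = 81 = 81.000.


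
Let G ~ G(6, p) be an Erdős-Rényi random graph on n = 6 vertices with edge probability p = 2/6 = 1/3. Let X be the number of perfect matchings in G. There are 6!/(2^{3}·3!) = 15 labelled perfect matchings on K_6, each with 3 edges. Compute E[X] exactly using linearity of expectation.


K_6 has 6!/(2^{3}·3!) = 15 labelled perfect matchings.
For each such perfect matching H, let X_H = 1 if all 3 edges of H are present in G. Then P[X_H = 1] = p^{3} = (1/3)^{3} = 1/27.
By linearity of expectation: E[X] = Σ_H E[X_H] = 15 · p^{3} = 15 · 1/27 = 5/9.
Numerically: E[X] ≈ 0.555556.

E[X] = 15 · (1/3)^{3} = 5/9 ≈ 0.555556.


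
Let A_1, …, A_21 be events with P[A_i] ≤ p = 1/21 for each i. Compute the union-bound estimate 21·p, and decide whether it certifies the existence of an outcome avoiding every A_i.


Union bound: P[∪_{i=1}^{21} A_i] ≤ Σ_i P[A_i] ≤ 21·p = 21·(1/21) = 1.
Numerically: 1 ≈ 1.00000.
Is 1 < 1? NO.
Since the bound 1 is ≥ 1, the union bound is uninformative here; it does NOT by itself certify existence.

21·p = 1 ≈ 1.00000; existence NOT certified by the union bound.


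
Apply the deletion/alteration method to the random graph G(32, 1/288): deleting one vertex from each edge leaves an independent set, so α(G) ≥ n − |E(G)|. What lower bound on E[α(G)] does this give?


E[|E(G)|] = C(32, 2)·p = 496 · (1/288) = 31/18.
E[α(G)] ≥ n − E[|E(G)|] = 32 − 31/18 = 545/18.
Numerically: ≈ 30.277778.
(This is only a lower bound; the true E[α(G)] may be larger.)

E[α(G)] ≥ 545/18 ≈ 30.277778.


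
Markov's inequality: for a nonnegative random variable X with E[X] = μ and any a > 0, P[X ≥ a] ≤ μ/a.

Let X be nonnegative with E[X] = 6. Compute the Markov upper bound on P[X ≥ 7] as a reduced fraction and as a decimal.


μ = E[X] = 6, a = 7.
Markov: P[X ≥ 7] ≤ μ/a = (6)/7 = 6/7.
Numerically: ≈ 0.85714.
(Since a = 7 > μ = 6.00000, the bound 6/7 is < 1 and informative.)

P[X ≥ 7] ≤ 6/7 ≈ 0.85714.


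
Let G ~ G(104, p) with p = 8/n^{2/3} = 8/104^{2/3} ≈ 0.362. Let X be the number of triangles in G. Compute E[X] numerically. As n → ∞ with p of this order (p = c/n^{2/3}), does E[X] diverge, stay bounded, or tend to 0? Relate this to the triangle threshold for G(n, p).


Number of potential triangles: C(104, 3) = 182104.
Each occurs with probability p³ ≈ (0.362)³ ≈ 4.73373e-02.
By linearity: E[X] = C(104, 3)·p³ ≈ 182104 · 4.73373e-02 ≈ 8620.308.
Since α = 2/3 < 1, p = c/n^{2/3} ≫ 1/n is above the triangle threshold p ~ 1/n. Asymptotically E[X] ~ (c³/6)·n^{3(1−α)} = (8³/6)·n^{1} → ∞; triangles are abundant w.h.p.

E[X] ≈ 8620.308; in regime p = Θ(1/n^{2/3}) E[X] diverges (above the triangle threshold p ~ 1/n).


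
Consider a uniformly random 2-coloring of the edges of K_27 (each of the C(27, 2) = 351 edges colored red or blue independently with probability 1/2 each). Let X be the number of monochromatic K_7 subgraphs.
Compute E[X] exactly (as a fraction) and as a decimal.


Let X = Σ_S X_S over the C(27, 7) = 888030 subsets S of size 7, where X_S = 1 if the K_7 on S is monochromatic.
For a fixed S, the K_7 on S has C(7, 2) = 21 edges. P[all 21 edges red] = (1/2)^21, and likewise for blue, so P[monochromatic] = 2·(1/2)^21 = 2^{1 − 21} = 1/1048576.
By linearity of expectation: E[X] = C(27, 7) · 2^{1 − 21} = 888030 · 1/1048576 = 444015/524288.
Numerically: E[X] ≈ 0.84689.

E[X] = C(27,7)·2^(1−C(7,2)) = 444015/524288 ≈ 0.84689.


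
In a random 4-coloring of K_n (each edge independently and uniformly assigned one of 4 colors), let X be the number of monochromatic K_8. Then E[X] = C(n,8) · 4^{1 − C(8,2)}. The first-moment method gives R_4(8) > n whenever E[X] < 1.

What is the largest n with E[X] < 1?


We need C(n, 8) · 4^{1 − 28} < 1, i.e. C(n, 8) < 4^{28 − 1} = 18014398509481984.
Check values of n near the boundary:
  n = 407: C(407, 8) = 17424959239309050; 17424959239309050 < 18014398509481984? YES
  n = 408: C(408, 8) = 17773458424095231; 17773458424095231 < 18014398509481984? YES
  n = 409: C(409, 8) = 18128041135797879; 18128041135797879 < 18014398509481984? NO
The largest n with C(n, 8) < 18014398509481984 is n = 408 (where E[X] = 17773458424095231/18014398509481984 ≈ 0.9866251). Hence R_4(8) > 408, i.e. R_4(8) ≥ 409.

Largest n = 408; hence R_4(8) > 408.


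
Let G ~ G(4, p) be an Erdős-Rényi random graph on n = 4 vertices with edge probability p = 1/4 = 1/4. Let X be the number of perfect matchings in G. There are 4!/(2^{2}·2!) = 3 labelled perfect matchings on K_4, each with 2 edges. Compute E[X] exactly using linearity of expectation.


K_4 has 4!/(2^{2}·2!) = 3 labelled perfect matchings.
For each such perfect matching H, let X_H = 1 if all 2 edges of H are present in G. Then P[X_H = 1] = p^{2} = (1/4)^{2} = 1/16.
By linearity: E[X] = Σ_H E[X_H] = 3 · p^{2} = 3 · 1/16 = 3/16.
Numerically: E[X] ≈ 0.1875.

E[X] = 3 · (1/4)^{2} = 3/16 ≈ 0.1875.


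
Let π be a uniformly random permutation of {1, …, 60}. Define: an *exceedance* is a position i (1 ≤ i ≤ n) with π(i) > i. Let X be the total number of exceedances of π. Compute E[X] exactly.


Write X = Σ_{i=1}^{60} X_i, where X_i = 1_{π(i) > i}.
For each fixed i, π(i) is uniform over {1, …, 60} (marginal of a uniform permutation), so P[π(i) > i] = (n − i)/n. Summing: Σ_{i=1}^{60} (n − i)/n = (0 + 1 + … + 59)/60 = 60(60 − 1)/(2·60) = (60 − 1)/2.
Hence E[X] = Σ_{i=1}^{60} (60 − i)/60 = 59/2 ≈ 29.500000.

E[X] = 59/2 = 29.500000.


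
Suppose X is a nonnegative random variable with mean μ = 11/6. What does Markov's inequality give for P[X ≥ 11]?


μ = E[X] = 11/6, a = 11.
Markov: P[X ≥ 11] ≤ μ/a = (11/6)/11 = 1/6.
Numerically: ≈ 0.16667.
(Since a = 11 > μ = 1.83333, the bound 1/6 is < 1 and informative.)

P[X ≥ 11] ≤ 1/6 ≈ 0.16667.


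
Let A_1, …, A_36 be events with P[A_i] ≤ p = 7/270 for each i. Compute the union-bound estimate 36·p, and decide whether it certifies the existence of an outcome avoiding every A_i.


Union bound: P[∪_{i=1}^{36} A_i] ≤ Σ_i P[A_i] ≤ 36·p = 36·(7/270) = 14/15.
Numerically: 14/15 ≈ 0.9333333.
Is 14/15 < 1? YES.
Since P[∪ A_i] ≤ 14/15 < 1, the complement has P[∩ A_i^c] ≥ 1 − 14/15 = 1/15 > 0, so some outcome avoids every A_i.

36·p = 14/15 ≈ 0.9333333; existence CERTIFIED by the union bound.


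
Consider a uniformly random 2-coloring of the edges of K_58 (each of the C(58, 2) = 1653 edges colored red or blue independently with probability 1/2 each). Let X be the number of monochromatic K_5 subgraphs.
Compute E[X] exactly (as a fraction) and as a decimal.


Let X = Σ_S X_S over the C(58, 5) = 4582116 subsets S of size 5, where X_S = 1 if the K_5 on S is monochromatic.
For a fixed S, the K_5 on S has C(5, 2) = 10 edges. P[all 10 edges red] = (1/2)^10, and likewise for blue, so P[monochromatic] = 2·(1/2)^10 = 2^{1 − 10} = 1/512.
By linearity: E[X] = C(58, 5) · 2^{1 − 10} = 4582116 · 1/512 = 1145529/128.
Numerically: E[X] ≈ 8949.4453.

E[X] = C(58,5)·2^(1−C(5,2)) = 1145529/128 ≈ 8949.4453.


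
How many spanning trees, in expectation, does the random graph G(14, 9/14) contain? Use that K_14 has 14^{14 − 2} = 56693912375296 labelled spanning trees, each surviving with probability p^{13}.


K_14 has 14^{14 − 2} = 56693912375296 labelled spanning trees.
For each such spanning tree H, let X_H = 1 if all 13 edges of H are present in G. Then P[X_H = 1] = p^{13} = (9/14)^{13} = 2541865828329/793714773254144.
Summing the indicators: E[X] = Σ_H E[X_H] = 56693912375296 · p^{13} = 56693912375296 · 2541865828329/793714773254144 = 2541865828329/14.
Numerically: E[X] ≈ 1.8156e+11.

E[X] = 56693912375296 · (9/14)^{13} = 2541865828329/14 ≈ 1.8156e+11.


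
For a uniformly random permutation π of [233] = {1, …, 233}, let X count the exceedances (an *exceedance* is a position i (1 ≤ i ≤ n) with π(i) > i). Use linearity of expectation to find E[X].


Write X = Σ_{i=1}^{233} X_i, where X_i = 1_{π(i) > i}.
For each fixed i, π(i) is uniform over {1, …, 233} (marginal of a uniform permutation), so P[π(i) > i] = (n − i)/n. Summing: Σ_{i=1}^{233} (n − i)/n = (0 + 1 + … + 232)/233 = 233(233 − 1)/(2·233) = (233 − 1)/2.
Hence E[X] = Σ_{i=1}^{233} (233 − i)/233 = 116 ≈ 116.000.

E[X] = 116 = 116.000.


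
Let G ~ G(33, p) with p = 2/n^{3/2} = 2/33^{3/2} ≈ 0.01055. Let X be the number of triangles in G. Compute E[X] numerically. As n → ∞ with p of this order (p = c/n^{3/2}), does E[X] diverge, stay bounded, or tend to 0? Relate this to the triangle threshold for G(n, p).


Number of potential triangles: C(33, 3) = 5456.
Each occurs with probability p³ ≈ (0.01055)³ ≈ 1.174295e-06.
By linearity: E[X] = C(33, 3)·p³ ≈ 5456 · 1.174295e-06 ≈ 0.0064.
Since α = 3/2 > 1, p = c/n^{3/2} = o(1/n) is below the triangle threshold p ~ 1/n. Asymptotically E[X] ~ (c³/6)·n^{3(1−α)} = (2³/6)·n^{-1.5} → 0, so by Markov's inequality G has no triangles w.h.p.

E[X] ≈ 0.0064; in regime p = Θ(1/n^{3/2}) E[X] tends to 0 (below the triangle threshold p ~ 1/n).
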